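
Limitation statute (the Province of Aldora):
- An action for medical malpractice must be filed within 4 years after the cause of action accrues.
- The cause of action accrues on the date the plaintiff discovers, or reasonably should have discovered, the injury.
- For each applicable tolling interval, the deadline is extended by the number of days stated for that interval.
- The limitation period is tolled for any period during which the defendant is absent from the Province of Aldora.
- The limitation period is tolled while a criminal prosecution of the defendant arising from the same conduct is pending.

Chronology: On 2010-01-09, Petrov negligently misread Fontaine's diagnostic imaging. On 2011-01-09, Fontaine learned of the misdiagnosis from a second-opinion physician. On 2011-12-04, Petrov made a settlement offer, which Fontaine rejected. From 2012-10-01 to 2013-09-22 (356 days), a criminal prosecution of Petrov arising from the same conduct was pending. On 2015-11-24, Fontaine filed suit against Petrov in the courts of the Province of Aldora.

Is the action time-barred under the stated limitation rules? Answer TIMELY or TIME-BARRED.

TIMELY

The claim did not accrue until Fontaine discovered the injury on 2011-01-09; the 2010-01-09 act date does not start the clock under the stated rule.
4 years from 2011-01-09 is 2015-01-09.
The pending criminal prosecution from 2012-10-01 to 2013-09-22 tolled the period for 356 days, extending the deadline to 2015-12-31.
None of the other events listed affects the running of the period under the stated rules.
The 2015-11-24 filing precedes the 2015-12-31 deadline; the claim is timely.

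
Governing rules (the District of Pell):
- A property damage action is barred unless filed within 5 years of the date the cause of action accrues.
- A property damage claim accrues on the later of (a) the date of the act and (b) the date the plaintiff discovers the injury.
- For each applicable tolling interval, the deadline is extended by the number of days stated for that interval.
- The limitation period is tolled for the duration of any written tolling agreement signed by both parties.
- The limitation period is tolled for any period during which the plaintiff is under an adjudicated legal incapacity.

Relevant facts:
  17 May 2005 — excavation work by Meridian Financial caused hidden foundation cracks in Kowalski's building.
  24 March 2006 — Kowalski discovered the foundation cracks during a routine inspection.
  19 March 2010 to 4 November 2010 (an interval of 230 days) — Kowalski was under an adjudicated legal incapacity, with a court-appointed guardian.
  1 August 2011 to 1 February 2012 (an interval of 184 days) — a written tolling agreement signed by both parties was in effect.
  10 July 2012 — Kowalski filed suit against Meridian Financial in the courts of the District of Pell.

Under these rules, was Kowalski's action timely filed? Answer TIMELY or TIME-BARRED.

Taking the later of the act (17 May 2005) and discovery (24 March 2006), the claim accrued on 24 March 2006.
5 years from 24 March 2006 is 24 March 2011.
The plaintiff's legal incapacity from 19 March 2010 to 4 November 2010 tolled the period for 230 days, extending the deadline to 9 November 2011.
Because the written tolling agreement ran from 1 August 2011 to 1 February 2012, the deadline is extended by 184 days to 11 May 2012.
Kowalski filed on 10 July 2012, after the 11 May 2012 deadline, so the action is time-barred.

TIME-BARRED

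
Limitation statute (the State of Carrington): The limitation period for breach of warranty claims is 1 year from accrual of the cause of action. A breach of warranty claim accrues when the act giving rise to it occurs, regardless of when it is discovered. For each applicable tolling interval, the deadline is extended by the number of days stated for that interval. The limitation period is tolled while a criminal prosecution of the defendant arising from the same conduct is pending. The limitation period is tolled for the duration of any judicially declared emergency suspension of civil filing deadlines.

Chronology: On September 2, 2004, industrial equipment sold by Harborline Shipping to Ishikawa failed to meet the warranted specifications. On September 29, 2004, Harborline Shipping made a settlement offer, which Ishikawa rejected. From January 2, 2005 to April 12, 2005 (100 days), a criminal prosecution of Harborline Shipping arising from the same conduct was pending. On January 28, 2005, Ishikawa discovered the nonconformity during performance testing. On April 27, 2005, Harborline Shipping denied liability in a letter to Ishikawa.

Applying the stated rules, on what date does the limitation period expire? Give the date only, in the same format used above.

The claim accrued on September 2, 2004, when the wrongful act occurred; under the stated occurrence rule the January 28, 2005 discovery does not delay accrual.
1 year from September 2, 2004 is September 2, 2005.
Because the pending criminal prosecution ran from January 2, 2005 to April 12, 2005, the deadline is extended by 100 days to December 11, 2005.
Nothing else in the chronology tolls or restarts the period.

December 11, 2005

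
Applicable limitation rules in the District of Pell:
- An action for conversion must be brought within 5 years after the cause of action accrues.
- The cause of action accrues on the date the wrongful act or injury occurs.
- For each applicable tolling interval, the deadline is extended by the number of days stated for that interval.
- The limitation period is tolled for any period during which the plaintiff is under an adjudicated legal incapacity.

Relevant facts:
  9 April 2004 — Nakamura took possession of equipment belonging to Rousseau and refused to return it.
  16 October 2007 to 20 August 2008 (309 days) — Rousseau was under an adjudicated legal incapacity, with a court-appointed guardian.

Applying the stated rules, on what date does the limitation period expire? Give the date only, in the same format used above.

12 February 2010

The claim accrued on 9 April 2004, when the wrongful act occurred.
The untolled deadline — 5 years after 9 April 2004 — is 9 April 2009.
The period was tolled for 309 days by the plaintiff's legal incapacity (16 October 2007 to 20 August 2008), pushing the deadline to 12 February 2010.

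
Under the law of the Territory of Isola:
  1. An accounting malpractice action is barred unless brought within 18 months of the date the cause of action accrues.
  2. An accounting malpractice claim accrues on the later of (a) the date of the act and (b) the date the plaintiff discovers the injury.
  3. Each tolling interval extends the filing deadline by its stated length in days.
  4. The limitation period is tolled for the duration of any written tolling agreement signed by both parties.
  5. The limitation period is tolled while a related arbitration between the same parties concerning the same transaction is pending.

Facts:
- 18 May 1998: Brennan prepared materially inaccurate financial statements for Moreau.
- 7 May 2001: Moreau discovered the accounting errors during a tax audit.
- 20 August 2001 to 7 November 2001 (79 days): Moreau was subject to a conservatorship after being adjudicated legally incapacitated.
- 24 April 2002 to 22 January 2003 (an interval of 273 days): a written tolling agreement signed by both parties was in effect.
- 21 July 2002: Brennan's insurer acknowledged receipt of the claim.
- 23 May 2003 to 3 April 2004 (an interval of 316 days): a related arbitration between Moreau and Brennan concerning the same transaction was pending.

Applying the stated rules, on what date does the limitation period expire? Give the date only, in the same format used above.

Taking the later of the act (18 May 1998) and discovery (7 May 2001), the claim accrued on 7 May 2001.
Adding the 18 months base period to 7 May 2001 gives a deadline of 7 November 2002, before any tolling.
The period was tolled for 273 days by the written tolling agreement (24 April 2002 to 22 January 2003), pushing the deadline to 7 August 2003.
The period was tolled for 316 days by the pending related arbitration (23 May 2003 to 3 April 2004), pushing the deadline to 18 June 2004.
No stated provision tolls the period for the plaintiff's incapacity, so the interval from 20 August 2001 to 7 November 2001 has no effect on the deadline.
The other events in the timeline have no effect on the limitation period under the stated rules.

18 June 2004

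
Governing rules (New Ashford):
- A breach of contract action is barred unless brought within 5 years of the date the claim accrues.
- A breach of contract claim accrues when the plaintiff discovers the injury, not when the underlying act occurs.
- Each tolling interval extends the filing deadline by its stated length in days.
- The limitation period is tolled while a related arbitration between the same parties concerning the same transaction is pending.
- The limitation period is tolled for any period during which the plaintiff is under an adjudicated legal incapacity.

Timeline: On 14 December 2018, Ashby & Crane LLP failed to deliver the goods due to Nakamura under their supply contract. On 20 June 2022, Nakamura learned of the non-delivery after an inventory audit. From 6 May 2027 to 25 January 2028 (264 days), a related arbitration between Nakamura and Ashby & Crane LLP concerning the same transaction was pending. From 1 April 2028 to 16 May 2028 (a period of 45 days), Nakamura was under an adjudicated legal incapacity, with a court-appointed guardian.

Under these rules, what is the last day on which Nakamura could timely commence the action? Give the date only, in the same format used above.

Accrual is tied to discovery, so the period began on 20 June 2022 rather than on 14 December 2018 when the act occurred.
5 years from 20 June 2022 is 20 June 2027.
Because the pending related arbitration ran from 6 May 2027 to 25 January 2028, the deadline is extended by 264 days to 10 March 2028.
The plaintiff's legal incapacity starting 1 April 2028 came too late — the period had run on 10 March 2028 — and so does not extend the deadline.

10 March 2028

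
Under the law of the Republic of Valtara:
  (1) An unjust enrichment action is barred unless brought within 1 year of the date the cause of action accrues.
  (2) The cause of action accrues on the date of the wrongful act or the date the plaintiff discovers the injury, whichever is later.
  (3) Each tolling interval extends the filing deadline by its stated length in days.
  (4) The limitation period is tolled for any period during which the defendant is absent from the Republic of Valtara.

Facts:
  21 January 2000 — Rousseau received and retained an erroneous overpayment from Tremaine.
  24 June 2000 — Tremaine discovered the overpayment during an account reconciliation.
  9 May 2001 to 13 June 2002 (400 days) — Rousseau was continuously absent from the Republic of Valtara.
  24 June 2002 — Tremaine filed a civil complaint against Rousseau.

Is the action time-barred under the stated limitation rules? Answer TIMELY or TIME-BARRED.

TIMELY

Because discovery on 24 June 2000 post-dates the 21 January 2000 act, accrual under the later-of rule falls on 24 June 2000.
Adding the 1 year base period to 24 June 2000 gives a deadline of 24 June 2001, before any tolling.
The period was tolled for 400 days by the defendant's absence from the jurisdiction (9 May 2001 to 13 June 2002), pushing the deadline to 29 July 2002.
Tremaine filed on 24 June 2002, before the 29 July 2002 deadline, so the action is timely.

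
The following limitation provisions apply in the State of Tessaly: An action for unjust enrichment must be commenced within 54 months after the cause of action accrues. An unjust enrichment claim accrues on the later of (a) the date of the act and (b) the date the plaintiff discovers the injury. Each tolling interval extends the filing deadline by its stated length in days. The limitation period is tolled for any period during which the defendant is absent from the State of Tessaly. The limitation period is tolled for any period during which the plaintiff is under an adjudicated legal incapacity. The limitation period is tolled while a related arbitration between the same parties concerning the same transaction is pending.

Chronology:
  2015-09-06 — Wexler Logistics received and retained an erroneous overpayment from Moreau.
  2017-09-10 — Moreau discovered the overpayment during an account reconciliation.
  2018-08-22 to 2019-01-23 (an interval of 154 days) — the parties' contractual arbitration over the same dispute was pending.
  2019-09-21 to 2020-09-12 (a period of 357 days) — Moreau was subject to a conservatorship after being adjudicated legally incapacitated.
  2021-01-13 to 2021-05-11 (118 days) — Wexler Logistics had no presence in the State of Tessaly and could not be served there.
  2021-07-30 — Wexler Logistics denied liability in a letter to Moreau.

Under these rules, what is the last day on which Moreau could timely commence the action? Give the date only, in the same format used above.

2023-11-29

Taking the later of the act (2015-09-06) and discovery (2017-09-10), the claim accrued on 2017-09-10.
Adding the 54 months base period to 2017-09-10 gives a deadline of 2022-03-10, before any tolling.
Because the pending related arbitration ran from 2018-08-22 to 2019-01-23, the deadline is extended by 154 days to 2022-08-11.
Because the plaintiff's legal incapacity ran from 2019-09-21 to 2020-09-12, the deadline is extended by 357 days to 2023-08-03.
The defendant's absence from the jurisdiction from 2021-01-13 to 2021-05-11 tolled the period for 118 days, extending the deadline to 2023-11-29.
Nothing else in the chronology tolls or restarts the period.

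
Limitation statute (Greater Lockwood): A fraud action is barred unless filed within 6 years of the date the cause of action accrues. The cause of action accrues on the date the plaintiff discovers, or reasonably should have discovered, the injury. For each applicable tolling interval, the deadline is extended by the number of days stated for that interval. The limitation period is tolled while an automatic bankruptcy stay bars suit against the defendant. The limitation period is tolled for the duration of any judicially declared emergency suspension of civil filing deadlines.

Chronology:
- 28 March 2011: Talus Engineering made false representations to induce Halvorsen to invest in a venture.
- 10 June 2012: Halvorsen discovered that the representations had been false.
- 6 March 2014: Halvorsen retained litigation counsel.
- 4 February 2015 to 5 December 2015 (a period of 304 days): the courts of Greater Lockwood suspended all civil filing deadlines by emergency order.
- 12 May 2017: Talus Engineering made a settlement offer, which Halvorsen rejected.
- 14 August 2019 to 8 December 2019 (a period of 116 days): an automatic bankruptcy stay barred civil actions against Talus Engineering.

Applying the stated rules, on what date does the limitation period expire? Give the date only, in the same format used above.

The claim did not accrue until Halvorsen discovered the injury on 10 June 2012; the 28 March 2011 act date does not start the clock under the stated rule.
Adding the 6 years base period to 10 June 2012 gives a deadline of 10 June 2018, before any tolling.
Because the emergency suspension of filing deadlines ran from 4 February 2015 to 5 December 2015, the deadline is extended by 304 days to 10 April 2019.
By the time the automatic bankruptcy stay began on 14 August 2019, the limitation period had already expired on 10 April 2019; that interval cannot revive it.
Nothing else in the chronology tolls or restarts the period.

10 April 2019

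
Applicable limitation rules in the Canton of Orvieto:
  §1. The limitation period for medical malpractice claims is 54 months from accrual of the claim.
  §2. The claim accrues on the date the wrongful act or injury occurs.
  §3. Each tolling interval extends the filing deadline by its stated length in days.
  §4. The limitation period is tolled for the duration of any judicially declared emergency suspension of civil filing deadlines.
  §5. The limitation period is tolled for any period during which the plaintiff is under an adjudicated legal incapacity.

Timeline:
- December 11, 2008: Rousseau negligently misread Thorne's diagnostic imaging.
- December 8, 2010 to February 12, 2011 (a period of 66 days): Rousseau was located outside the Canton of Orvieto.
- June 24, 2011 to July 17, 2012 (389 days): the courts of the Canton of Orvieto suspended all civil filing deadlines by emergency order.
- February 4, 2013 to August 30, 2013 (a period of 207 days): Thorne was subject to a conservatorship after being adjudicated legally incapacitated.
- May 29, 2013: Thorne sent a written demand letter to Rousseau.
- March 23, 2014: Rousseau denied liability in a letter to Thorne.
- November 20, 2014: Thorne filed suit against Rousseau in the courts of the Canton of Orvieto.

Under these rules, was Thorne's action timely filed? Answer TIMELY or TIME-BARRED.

The limitation period began to run on December 11, 2008.
54 months from December 11, 2008 is June 11, 2013.
The period was tolled for 389 days by the emergency suspension of filing deadlines (June 24, 2011 to July 17, 2012), pushing the deadline to July 5, 2014.
The period was tolled for 207 days by the plaintiff's legal incapacity (February 4, 2013 to August 30, 2013), pushing the deadline to January 28, 2015.
No stated provision tolls the period for the defendant's absence, so the interval from December 8, 2010 to February 12, 2011 has no effect on the deadline.
None of the other events listed affects the running of the period under the stated rules.
Thorne filed on November 20, 2014, before the January 28, 2015 deadline, so the action is timely.

TIMELY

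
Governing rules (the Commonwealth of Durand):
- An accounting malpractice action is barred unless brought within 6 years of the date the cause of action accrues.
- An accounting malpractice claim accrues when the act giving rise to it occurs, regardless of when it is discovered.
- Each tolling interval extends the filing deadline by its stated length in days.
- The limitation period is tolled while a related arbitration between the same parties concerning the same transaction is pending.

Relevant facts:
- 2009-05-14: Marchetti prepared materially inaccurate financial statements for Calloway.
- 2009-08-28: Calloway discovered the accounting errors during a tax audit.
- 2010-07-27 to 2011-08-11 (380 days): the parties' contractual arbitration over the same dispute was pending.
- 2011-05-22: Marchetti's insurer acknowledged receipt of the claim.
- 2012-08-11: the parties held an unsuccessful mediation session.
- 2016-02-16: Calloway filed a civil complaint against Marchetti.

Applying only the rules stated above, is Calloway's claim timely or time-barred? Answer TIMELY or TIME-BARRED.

TIMELY

Because the rule ties accrual to occurrence, the claim accrued on 2009-05-14, not on the 2009-08-28 discovery date.
The untolled deadline — 6 years after 2009-05-14 — is 2015-05-14.
The period was tolled for 380 days by the pending related arbitration (2010-07-27 to 2011-08-11), pushing the deadline to 2016-05-28.
None of the other events listed affects the running of the period under the stated rules.
Calloway filed on 2016-02-16, before the 2016-05-28 deadline, so the action is timely.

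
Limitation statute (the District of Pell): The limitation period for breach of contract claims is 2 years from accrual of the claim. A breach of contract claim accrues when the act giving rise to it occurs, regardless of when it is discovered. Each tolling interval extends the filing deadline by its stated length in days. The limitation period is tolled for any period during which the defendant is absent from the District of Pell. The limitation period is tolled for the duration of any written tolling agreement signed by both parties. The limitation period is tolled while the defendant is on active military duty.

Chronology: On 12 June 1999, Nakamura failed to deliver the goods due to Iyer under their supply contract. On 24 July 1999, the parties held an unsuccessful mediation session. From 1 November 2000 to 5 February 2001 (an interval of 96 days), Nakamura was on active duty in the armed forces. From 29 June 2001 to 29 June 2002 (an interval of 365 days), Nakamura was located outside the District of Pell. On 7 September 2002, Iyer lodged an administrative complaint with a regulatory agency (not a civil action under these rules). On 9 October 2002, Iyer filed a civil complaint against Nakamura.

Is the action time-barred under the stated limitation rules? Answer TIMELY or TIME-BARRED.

TIME-BARRED

The limitation period began to run on 12 June 1999.
2 years from 12 June 1999 is 12 June 2001.
The defendant's active military service from 1 November 2000 to 5 February 2001 tolled the period for 96 days, extending the deadline to 16 September 2001.
Because the defendant's absence from the jurisdiction ran from 29 June 2001 to 29 June 2002, the deadline is extended by 365 days to 16 September 2002.
None of the other events listed affects the running of the period under the stated rules.
Iyer filed on 9 October 2002, after the 16 September 2002 deadline, so the action is time-barred.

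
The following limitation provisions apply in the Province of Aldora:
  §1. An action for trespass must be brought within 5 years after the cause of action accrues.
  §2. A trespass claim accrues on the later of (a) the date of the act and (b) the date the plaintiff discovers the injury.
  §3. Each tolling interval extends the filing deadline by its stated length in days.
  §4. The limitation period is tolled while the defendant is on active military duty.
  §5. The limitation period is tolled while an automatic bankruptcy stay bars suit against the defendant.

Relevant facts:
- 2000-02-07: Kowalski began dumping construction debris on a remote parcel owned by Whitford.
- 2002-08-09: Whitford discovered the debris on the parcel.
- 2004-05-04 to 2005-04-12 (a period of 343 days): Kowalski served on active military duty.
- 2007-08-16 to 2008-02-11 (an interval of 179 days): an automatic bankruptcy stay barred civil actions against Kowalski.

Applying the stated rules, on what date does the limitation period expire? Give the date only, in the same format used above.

Because discovery on 2002-08-09 post-dates the 2000-02-07 act, accrual under the later-of rule falls on 2002-08-09.
5 years from 2002-08-09 is 2007-08-09.
Because the defendant's active military service ran from 2004-05-04 to 2005-04-12, the deadline is extended by 343 days to 2008-07-17.
Because the automatic bankruptcy stay ran from 2007-08-16 to 2008-02-11, the deadline is extended by 179 days to 2009-01-12.

2009-01-12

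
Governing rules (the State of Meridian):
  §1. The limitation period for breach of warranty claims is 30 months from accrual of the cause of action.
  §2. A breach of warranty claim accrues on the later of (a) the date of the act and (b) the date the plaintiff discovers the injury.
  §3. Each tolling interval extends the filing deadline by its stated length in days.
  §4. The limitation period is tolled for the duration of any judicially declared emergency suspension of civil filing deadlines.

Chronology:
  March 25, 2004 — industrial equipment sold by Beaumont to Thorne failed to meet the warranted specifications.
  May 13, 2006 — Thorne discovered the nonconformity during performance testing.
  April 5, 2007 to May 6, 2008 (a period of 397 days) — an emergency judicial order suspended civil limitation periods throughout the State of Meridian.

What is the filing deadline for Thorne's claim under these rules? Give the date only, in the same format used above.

December 15, 2009

Because discovery on May 13, 2006 post-dates the March 25, 2004 act, accrual under the later-of rule falls on May 13, 2006.
Adding the 30 months base period to May 13, 2006 gives a deadline of November 13, 2008, before any tolling.
Because the emergency suspension of filing deadlines ran from April 5, 2007 to May 6, 2008, the deadline is extended by 397 days to December 15, 2009.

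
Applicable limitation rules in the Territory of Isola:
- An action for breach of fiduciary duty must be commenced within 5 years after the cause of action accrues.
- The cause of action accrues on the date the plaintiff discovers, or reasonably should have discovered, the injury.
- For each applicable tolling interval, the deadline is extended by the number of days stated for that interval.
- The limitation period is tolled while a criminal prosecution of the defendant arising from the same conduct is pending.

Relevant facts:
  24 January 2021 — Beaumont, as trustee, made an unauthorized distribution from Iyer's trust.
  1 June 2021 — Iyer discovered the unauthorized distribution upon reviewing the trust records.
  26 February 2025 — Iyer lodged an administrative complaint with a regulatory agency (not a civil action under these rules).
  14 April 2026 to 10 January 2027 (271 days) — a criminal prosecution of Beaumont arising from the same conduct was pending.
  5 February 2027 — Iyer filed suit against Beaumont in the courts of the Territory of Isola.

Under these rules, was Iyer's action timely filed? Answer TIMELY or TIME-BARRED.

Under the discovery rule, the claim accrued on 1 June 2021, when Iyer discovered the injury — not on the 24 January 2021 date of the underlying act.
5 years from 1 June 2021 is 1 June 2026.
The period was tolled for 271 days by the pending criminal prosecution (14 April 2026 to 10 January 2027), pushing the deadline to 27 February 2027.
None of the other events listed affects the running of the period under the stated rules.
The 5 February 2027 filing precedes the 27 February 2027 deadline; the claim is timely.

TIMELY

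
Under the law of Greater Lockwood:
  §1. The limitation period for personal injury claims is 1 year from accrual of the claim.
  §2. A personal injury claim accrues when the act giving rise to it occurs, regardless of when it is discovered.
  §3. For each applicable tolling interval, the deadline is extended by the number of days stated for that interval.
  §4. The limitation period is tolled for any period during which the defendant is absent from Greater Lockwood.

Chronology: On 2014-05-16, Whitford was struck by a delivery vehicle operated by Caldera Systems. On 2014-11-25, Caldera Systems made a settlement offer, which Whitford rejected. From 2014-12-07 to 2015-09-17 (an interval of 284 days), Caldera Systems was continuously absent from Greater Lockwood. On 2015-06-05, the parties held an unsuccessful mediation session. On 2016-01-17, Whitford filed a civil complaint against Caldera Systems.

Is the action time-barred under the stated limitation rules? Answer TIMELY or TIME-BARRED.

TIMELY

The claim accrued on 2014-05-16, when the wrongful act occurred.
Adding the 1 year base period to 2014-05-16 gives a deadline of 2015-05-16, before any tolling.
Because the defendant's absence from the jurisdiction ran from 2014-12-07 to 2015-09-17, the deadline is extended by 284 days to 2016-02-24.
None of the other events listed affects the running of the period under the stated rules.
Filing on 2016-01-17 beat the 2016-02-24 deadline — the action is timely.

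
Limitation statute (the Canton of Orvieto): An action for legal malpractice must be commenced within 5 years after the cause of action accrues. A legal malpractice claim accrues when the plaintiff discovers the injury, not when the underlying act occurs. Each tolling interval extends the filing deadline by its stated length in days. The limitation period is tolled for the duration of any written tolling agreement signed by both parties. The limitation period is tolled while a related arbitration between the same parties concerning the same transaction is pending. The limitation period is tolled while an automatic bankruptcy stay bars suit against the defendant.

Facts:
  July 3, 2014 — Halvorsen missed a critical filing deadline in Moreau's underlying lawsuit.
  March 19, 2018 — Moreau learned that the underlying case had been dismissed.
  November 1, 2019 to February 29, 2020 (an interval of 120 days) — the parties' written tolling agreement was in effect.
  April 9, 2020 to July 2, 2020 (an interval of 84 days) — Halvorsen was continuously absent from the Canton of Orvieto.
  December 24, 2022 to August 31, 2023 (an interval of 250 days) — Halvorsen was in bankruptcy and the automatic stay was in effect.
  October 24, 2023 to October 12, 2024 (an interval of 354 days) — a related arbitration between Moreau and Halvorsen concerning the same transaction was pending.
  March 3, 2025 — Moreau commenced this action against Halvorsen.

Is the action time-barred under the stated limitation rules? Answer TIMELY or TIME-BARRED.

The claim did not accrue until Moreau discovered the injury on March 19, 2018; the July 3, 2014 act date does not start the clock under the stated rule.
Adding the 5 years base period to March 19, 2018 gives a deadline of March 19, 2023, before any tolling.
The period was tolled for 120 days by the written tolling agreement (November 1, 2019 to February 29, 2020), pushing the deadline to July 17, 2023.
Because the automatic bankruptcy stay ran from December 24, 2022 to August 31, 2023, the deadline is extended by 250 days to March 23, 2024.
Because the pending related arbitration ran from October 24, 2023 to October 12, 2024, the deadline is extended by 354 days to March 12, 2025.
Although the defendant's absence ran from April 9, 2020 to July 2, 2020, the stated rules do not make that a tolling event, so it is disregarded.
Moreau filed on March 3, 2025, before the March 12, 2025 deadline, so the action is timely.

TIMELY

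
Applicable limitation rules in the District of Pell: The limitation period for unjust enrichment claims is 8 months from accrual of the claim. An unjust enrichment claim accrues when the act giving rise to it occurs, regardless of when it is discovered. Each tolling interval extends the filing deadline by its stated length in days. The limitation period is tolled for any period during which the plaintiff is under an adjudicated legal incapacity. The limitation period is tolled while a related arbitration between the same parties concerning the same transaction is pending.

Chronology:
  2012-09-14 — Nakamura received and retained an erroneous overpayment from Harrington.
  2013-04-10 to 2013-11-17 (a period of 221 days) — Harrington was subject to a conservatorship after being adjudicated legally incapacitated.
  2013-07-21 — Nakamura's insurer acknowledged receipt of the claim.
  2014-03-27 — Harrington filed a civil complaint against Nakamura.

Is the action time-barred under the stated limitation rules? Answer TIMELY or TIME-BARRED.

The claim accrued on 2012-09-14, the date of the act.
Adding the 8 months base period to 2012-09-14 gives a deadline of 2013-05-14, before any tolling.
Because the plaintiff's legal incapacity ran from 2013-04-10 to 2013-11-17, the deadline is extended by 221 days to 2013-12-21.
Nothing else in the chronology tolls or restarts the period.
The 2014-03-27 filing falls after the 2013-12-21 deadline; the claim is time-barred.

TIME-BARRED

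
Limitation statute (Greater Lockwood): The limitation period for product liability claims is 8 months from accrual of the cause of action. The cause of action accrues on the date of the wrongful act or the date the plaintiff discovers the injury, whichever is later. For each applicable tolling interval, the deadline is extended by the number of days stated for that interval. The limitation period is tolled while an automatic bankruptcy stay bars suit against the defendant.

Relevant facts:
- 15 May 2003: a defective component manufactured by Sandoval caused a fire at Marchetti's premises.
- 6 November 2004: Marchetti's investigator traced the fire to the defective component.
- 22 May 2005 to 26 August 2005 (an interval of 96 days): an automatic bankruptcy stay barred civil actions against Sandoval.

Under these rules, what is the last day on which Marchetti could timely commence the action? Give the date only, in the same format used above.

10 October 2005

Because discovery on 6 November 2004 post-dates the 15 May 2003 act, accrual under the later-of rule falls on 6 November 2004.
Adding the 8 months base period to 6 November 2004 gives a deadline of 6 July 2005, before any tolling.
The automatic bankruptcy stay from 22 May 2005 to 26 August 2005 tolled the period for 96 days, extending the deadline to 10 October 2005.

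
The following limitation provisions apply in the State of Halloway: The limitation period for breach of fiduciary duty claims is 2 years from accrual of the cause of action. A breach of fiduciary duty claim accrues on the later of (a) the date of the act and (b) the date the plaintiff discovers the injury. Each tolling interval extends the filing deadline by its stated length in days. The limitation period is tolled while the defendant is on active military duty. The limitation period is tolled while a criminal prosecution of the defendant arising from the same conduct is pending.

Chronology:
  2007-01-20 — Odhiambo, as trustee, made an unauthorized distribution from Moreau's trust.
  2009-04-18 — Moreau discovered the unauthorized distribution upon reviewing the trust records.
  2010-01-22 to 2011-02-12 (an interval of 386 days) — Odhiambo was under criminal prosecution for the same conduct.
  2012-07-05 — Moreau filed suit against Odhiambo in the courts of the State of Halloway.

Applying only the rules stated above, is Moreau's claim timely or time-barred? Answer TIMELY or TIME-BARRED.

TIME-BARRED

Because discovery on 2009-04-18 post-dates the 2007-01-20 act, accrual under the later-of rule falls on 2009-04-18.
The untolled deadline — 2 years after 2009-04-18 — is 2011-04-18.
Because the pending criminal prosecution ran from 2010-01-22 to 2011-02-12, the deadline is extended by 386 days to 2012-05-08.
Moreau filed on 2012-07-05, after the 2012-05-08 deadline, so the action is time-barred.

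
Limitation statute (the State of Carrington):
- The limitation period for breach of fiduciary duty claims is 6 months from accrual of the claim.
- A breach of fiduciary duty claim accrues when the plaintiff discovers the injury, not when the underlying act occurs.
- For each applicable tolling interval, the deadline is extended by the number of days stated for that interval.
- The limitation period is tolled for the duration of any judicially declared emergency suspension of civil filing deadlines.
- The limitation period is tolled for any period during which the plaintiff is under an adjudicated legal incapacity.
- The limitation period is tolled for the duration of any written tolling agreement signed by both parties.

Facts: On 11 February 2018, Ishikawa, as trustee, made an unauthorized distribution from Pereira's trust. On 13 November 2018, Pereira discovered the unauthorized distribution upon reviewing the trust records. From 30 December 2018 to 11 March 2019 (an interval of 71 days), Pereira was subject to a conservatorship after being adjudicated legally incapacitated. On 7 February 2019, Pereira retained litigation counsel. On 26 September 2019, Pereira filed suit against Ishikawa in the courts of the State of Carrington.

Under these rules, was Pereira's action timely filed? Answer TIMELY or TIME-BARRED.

Accrual is tied to discovery, so the period began on 13 November 2018 rather than on 11 February 2018 when the act occurred.
Adding the 6 months base period to 13 November 2018 gives a deadline of 13 May 2019, before any tolling.
Because the plaintiff's legal incapacity ran from 30 December 2018 to 11 March 2019, the deadline is extended by 71 days to 23 July 2019.
The other events in the timeline have no effect on the limitation period under the stated rules.
The 26 September 2019 filing falls after the 23 July 2019 deadline; the claim is time-barred.

TIME-BARRED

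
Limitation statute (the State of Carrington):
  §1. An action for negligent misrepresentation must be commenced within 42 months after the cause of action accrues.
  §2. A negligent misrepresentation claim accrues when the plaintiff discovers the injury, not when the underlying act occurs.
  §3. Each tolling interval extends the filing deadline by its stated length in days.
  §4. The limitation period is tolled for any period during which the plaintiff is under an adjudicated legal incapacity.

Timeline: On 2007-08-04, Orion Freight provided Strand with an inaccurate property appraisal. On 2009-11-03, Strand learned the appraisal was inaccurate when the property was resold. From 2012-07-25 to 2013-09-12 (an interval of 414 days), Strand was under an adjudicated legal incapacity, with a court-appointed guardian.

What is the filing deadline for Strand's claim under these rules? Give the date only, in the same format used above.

2014-06-21

Accrual is tied to discovery, so the period began on 2009-11-03 rather than on 2007-08-04 when the act occurred.
Adding the 42 months base period to 2009-11-03 gives a deadline of 2013-05-03, before any tolling.
The period was tolled for 414 days by the plaintiff's legal incapacity (2012-07-25 to 2013-09-12), pushing the deadline to 2014-06-21.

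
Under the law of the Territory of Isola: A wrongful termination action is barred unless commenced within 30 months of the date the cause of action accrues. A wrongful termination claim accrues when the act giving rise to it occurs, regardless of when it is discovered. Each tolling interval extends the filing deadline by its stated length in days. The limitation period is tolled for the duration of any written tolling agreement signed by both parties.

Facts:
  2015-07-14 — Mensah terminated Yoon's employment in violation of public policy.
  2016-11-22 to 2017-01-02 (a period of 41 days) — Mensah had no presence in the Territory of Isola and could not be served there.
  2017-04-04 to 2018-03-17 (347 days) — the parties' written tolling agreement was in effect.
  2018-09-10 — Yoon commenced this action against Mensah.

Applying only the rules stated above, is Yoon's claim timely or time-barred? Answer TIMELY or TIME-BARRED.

The cause of action accrued on 2015-07-14, the date of the act.
The untolled deadline — 30 months after 2015-07-14 — is 2018-01-14.
The period was tolled for 347 days by the written tolling agreement (2017-04-04 to 2018-03-17), pushing the deadline to 2018-12-27.
No stated provision tolls the period for the defendant's absence, so the interval from 2016-11-22 to 2017-01-02 has no effect on the deadline.
Yoon filed on 2018-09-10, before the 2018-12-27 deadline, so the action is timely.

TIMELY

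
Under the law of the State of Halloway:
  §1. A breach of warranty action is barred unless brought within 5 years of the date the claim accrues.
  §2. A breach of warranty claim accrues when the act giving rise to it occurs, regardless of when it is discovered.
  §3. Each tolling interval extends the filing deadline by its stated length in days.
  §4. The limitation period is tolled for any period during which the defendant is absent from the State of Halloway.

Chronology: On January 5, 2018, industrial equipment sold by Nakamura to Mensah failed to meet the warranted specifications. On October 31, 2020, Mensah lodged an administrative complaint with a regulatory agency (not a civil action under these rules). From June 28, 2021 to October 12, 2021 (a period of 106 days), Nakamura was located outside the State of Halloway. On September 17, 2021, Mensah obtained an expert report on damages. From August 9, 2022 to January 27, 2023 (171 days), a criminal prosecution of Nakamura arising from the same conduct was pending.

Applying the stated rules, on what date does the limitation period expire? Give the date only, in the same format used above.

April 21, 2023

The limitation period began to run on January 5, 2018.
Adding the 5 years base period to January 5, 2018 gives a deadline of January 5, 2023, before any tolling.
Because the defendant's absence from the jurisdiction ran from June 28, 2021 to October 12, 2021, the deadline is extended by 106 days to April 21, 2023.
No stated provision tolls the period for a criminal prosecution, so the interval from August 9, 2022 to January 27, 2023 has no effect on the deadline.
Nothing else in the chronology tolls or restarts the period.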